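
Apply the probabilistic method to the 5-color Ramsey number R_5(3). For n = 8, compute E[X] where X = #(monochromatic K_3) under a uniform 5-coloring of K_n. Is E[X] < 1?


E[X] = C(8, 3) · 5^{1 − 3} = 56 · 5^{−2} = 56/25.
As a reduced fraction: E[X] = 56/25 ≈ 2.240.
Is E[X] < 1? NO.
Since E[X] ≥ 1, the first-moment bound is inconclusive at n = 8; it does NOT by itself certify R_5(3) > 8.

E[X] = 56/25 ≈ 2.240; E[X] ≥ 1; first-moment method inconclusive here.


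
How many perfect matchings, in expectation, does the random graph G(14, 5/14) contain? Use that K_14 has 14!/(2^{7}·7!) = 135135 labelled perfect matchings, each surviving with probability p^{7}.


K_14 has 14!/(2^{7}·7!) = 135135 labelled perfect matchings.
For each such perfect matching H, let X_H = 1 if all 7 edges of H are present in G. Then P[X_H = 1] = p^{7} = (5/14)^{7} = 78125/105413504.
Summing the indicators: E[X] = Σ_H E[X_H] = 135135 · p^{7} = 135135 · 78125/105413504 = 1508203125/15059072.
Numerically: E[X] ≈ 100.2.

E[X] = 135135 · (5/14)^{7} = 1508203125/15059072 ≈ 100.2.


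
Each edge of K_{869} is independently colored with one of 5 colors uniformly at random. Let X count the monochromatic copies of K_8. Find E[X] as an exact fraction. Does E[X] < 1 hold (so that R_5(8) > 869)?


E[X] = C(869, 8) · 5^{1 − 28} = 7809152053901931612 · 5^{−27} = 7809152053901931612/7450580596923828125.
As a reduced fraction: E[X] = 7809152053901931612/7450580596923828125 ≈ 1.04813.
Is E[X] < 1? NO.
Since E[X] ≥ 1, the first-moment bound is inconclusive at n = 869; it does NOT by itself certify R_5(8) > 869.

E[X] = 7809152053901931612/7450580596923828125 ≈ 1.04813; E[X] ≥ 1; first-moment method inconclusive here.


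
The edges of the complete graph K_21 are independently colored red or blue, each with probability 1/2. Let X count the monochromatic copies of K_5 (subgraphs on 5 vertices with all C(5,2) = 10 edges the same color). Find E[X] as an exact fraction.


Let X = Σ_S X_S over the C(21, 5) = 20349 subsets S of size 5, where X_S = 1 if the K_5 on S is monochromatic.
For a fixed S, the K_5 on S has C(5, 2) = 10 edges. P[all 10 edges red] = (1/2)^10, and likewise for blue, so P[monochromatic] = 2·(1/2)^10 = 2^{1 − 10} = 1/512.
By linearity: E[X] = C(21, 5) · 2^{1 − 10} = 20349 · 1/512 = 20349/512.
Numerically: E[X] ≈ 39.74414.

E[X] = C(21,5)·2^(1−C(5,2)) = 20349/512 ≈ 39.74414.


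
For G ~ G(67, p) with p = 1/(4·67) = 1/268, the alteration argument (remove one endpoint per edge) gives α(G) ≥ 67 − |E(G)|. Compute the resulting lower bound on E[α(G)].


E[|E(G)|] = C(67, 2)·p = 2211 · (1/268) = 33/4.
E[α(G)] ≥ n − E[|E(G)|] = 67 − 33/4 = 235/4.
Numerically: ≈ 58.7500.
(This is only a lower bound; the true E[α(G)] may be larger.)

E[α(G)] ≥ 235/4 ≈ 58.7500.


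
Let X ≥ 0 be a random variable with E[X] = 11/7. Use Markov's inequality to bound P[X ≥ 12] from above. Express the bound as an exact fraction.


μ = E[X] = 11/7, a = 12.
Markov: P[X ≥ 12] ≤ μ/a = (11/7)/12 = 11/84.
Numerically: ≈ 0.13095.
(Since a = 12 > μ = 1.57143, the bound 11/84 is < 1 and informative.)

P[X ≥ 12] ≤ 11/84 ≈ 0.13095.


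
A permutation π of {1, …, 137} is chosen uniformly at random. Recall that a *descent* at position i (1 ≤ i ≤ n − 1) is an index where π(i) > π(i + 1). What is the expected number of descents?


Write X = Σ X_I over i = 1, …, 136, with X_I the indicator of one descent.
There are 136 indicators.
For each fixed i, the pair (π(i), π(i+1)) is a uniformly random ordered pair of distinct values from {1, …, 137}; by symmetry P[π(i) > π(i+1)] = 1/2.
By linearity: E[X] = 136 · (1/2) = (137 − 1) · (1/2) = 68 ≈ 68.000.

E[X] = 68 = 68.000.


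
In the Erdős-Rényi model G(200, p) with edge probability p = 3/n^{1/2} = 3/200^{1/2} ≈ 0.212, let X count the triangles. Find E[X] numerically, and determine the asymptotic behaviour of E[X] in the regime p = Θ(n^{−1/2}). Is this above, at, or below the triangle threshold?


Number of potential triangles: C(200, 3) = 1313400.
Each occurs with probability p³ ≈ (0.212)³ ≈ 9.54594e-03.
By linearity: E[X] = C(200, 3)·p³ ≈ 1313400 · 9.54594e-03 ≈ 12537.640.
Since α = 1/2 < 1, p = c/n^{1/2} ≫ 1/n is above the triangle threshold p ~ 1/n. Asymptotically E[X] ~ (c³/6)·n^{3(1−α)} = (3³/6)·n^{1.5} → ∞; triangles are abundant w.h.p.

E[X] ≈ 12537.640; in regime p = Θ(1/n^{1/2}) E[X] diverges (above the triangle threshold p ~ 1/n).


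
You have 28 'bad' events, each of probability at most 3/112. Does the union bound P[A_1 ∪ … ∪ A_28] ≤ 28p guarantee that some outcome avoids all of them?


Union bound: P[∪_{i=1}^{28} A_i] ≤ Σ_i P[A_i] ≤ 28·p = 28·(3/112) = 3/4.
Numerically: 3/4 ≈ 0.75000.
Is 3/4 < 1? YES.
Since P[∪ A_i] ≤ 3/4 < 1, the complement has P[∩ A_i^c] ≥ 1 − 3/4 = 1/4 > 0, so some outcome avoids every A_i.

28·p = 3/4 ≈ 0.75000; existence CERTIFIED by the union bound.


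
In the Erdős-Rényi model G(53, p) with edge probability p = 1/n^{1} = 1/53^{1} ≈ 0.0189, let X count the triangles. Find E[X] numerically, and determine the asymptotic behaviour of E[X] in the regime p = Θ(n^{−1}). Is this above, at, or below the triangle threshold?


Number of potential triangles: C(53, 3) = 23426.
Each occurs with probability p³ ≈ (0.0189)³ ≈ 6.71695e-06.
By linearity: E[X] = C(53, 3)·p³ ≈ 23426 · 6.71695e-06 ≈ 0.157.
Here α = 1, so p = 1/n is exactly at the triangle threshold p ~ 1/n. Asymptotically E[X] → c³/6 = 1³/6 = 1/6 ≈ 0.167, a bounded constant. In this regime the triangle count is asymptotically Poisson(c³/6).

E[X] ≈ 0.157; in regime p = Θ(1/n^{1}) E[X] stays bounded (at the triangle threshold p ~ 1/n).


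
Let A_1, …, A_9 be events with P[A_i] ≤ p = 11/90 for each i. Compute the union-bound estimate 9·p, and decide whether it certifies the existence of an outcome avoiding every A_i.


Union bound: P[∪_{i=1}^{9} A_i] ≤ Σ_i P[A_i] ≤ 9·p = 9·(11/90) = 11/10.
Numerically: 11/10 ≈ 1.1000.
Is 11/10 < 1? NO.
Since the bound 11/10 is ≥ 1, the union bound is uninformative here; it does NOT by itself certify existence.

9·p = 11/10 ≈ 1.1000; existence NOT certified by the union bound.


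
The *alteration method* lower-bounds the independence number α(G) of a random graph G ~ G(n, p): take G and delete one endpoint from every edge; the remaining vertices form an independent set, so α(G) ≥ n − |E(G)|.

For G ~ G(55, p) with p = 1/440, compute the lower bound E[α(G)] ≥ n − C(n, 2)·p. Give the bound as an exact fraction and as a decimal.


E[|E(G)|] = C(55, 2)·p = 1485 · (1/440) = 27/8.
E[α(G)] ≥ n − E[|E(G)|] = 55 − 27/8 = 413/8.
Numerically: ≈ 51.625.
(This is only a lower bound; the true E[α(G)] may be larger.)

E[α(G)] ≥ 413/8 ≈ 51.625.


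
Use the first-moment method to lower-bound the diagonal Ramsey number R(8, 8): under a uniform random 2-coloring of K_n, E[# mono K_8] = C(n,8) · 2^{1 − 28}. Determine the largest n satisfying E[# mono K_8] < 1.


We need C(n, 8) · 2^{1 − 28} < 1, i.e. C(n, 8) < 2^{28 − 1} = 134217728.
Check values of n near the boundary:
  n = 41: C(41, 8) = 95548245; 95548245 < 134217728? YES
  n = 42: C(42, 8) = 118030185; 118030185 < 134217728? YES
  n = 43: C(43, 8) = 145008513; 145008513 < 134217728? NO
  n = 44: C(44, 8) = 177232627; 177232627 < 134217728? NO
  n = 45: C(45, 8) = 215553195; 215553195 < 134217728? NO
The largest n with C(n, 8) < 134217728 is n = 42 (where E[X] = 118030185/134217728 ≈ 0.8793934). Hence R(8, 8) > 42, i.e. R(8, 8) ≥ 43.

Largest n = 42; hence R(8, 8) > 42.


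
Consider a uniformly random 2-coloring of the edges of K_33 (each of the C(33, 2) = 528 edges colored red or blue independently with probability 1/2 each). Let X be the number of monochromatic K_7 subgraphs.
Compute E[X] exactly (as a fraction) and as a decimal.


Let X = Σ_S X_S over the C(33, 7) = 4272048 subsets S of size 7, where X_S = 1 if the K_7 on S is monochromatic.
For a fixed S, the K_7 on S has C(7, 2) = 21 edges. P[all 21 edges red] = (1/2)^21, and likewise for blue, so P[monochromatic] = 2·(1/2)^21 = 2^{1 − 21} = 1/1048576.
Summing: E[X] = C(33, 7) · 2^{1 − 21} = 4272048 · 1/1048576 = 267003/65536.
Numerically: E[X] ≈ 4.074142.

E[X] = C(33,7)·2^(1−C(7,2)) = 267003/65536 ≈ 4.074142.


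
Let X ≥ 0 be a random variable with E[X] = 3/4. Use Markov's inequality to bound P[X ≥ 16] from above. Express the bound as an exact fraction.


μ = E[X] = 3/4, a = 16.
Markov: P[X ≥ 16] ≤ μ/a = (3/4)/16 = 3/64.
Numerically: ≈ 0.046875.
(Since a = 16 > μ = 0.750000, the bound 3/64 is < 1 and informative.)

P[X ≥ 16] ≤ 3/64 ≈ 0.046875.


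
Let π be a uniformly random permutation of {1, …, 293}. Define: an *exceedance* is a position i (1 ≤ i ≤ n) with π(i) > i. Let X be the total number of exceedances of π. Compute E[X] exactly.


Write X = Σ_{i=1}^{293} X_i, where X_i = 1_{π(i) > i}.
For each fixed i, π(i) is uniform over {1, …, 293} (marginal of a uniform permutation), so P[π(i) > i] = (n − i)/n. Summing: Σ_{i=1}^{293} (n − i)/n = (0 + 1 + … + 292)/293 = 293(293 − 1)/(2·293) = (293 − 1)/2.
Hence E[X] = Σ_{i=1}^{293} (293 − i)/293 = 146 ≈ 146.000000.

E[X] = 146 = 146.000000.


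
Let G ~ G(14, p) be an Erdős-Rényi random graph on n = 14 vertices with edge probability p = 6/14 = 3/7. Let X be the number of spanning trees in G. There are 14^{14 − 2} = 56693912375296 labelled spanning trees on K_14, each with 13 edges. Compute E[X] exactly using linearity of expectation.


K_14 has 14^{14 − 2} = 56693912375296 labelled spanning trees.
For each such spanning tree H, let X_H = 1 if all 13 edges of H are present in G. Then P[X_H = 1] = p^{13} = (3/7)^{13} = 1594323/96889010407.
By linearity of expectation: E[X] = Σ_H E[X_H] = 56693912375296 · p^{13} = 56693912375296 · 1594323/96889010407 = 6530347008/7.
Numerically: E[X] ≈ 9.33e+08.

E[X] = 56693912375296 · (3/7)^{13} = 6530347008/7 ≈ 9.33e+08.


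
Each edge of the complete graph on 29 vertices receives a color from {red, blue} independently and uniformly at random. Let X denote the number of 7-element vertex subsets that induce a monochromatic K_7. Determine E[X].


Let X = Σ_S X_S over the C(29, 7) = 1560780 subsets S of size 7, where X_S = 1 if the K_7 on S is monochromatic.
For a fixed S, the K_7 on S has C(7, 2) = 21 edges. P[all 21 edges red] = (1/2)^21, and likewise for blue, so P[monochromatic] = 2·(1/2)^21 = 2^{1 − 21} = 1/1048576.
By linearity of expectation: E[X] = C(29, 7) · 2^{1 − 21} = 1560780 · 1/1048576 = 390195/262144.
Numerically: E[X] ≈ 1.488.

E[X] = C(29,7)·2^(1−C(7,2)) = 390195/262144 ≈ 1.488.


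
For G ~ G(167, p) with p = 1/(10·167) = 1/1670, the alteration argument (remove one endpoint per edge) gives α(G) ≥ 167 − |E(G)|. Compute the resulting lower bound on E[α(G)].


E[|E(G)|] = C(167, 2)·p = 13861 · (1/1670) = 83/10.
E[α(G)] ≥ n − E[|E(G)|] = 167 − 83/10 = 1587/10.
Numerically: ≈ 158.70000.
(This is only a lower bound; the true E[α(G)] may be larger.)

E[α(G)] ≥ 1587/10 ≈ 158.70000.


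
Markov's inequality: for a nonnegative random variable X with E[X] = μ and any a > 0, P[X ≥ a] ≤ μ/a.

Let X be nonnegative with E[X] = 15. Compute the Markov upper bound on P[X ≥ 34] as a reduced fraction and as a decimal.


μ = E[X] = 15, a = 34.
Markov: P[X ≥ 34] ≤ μ/a = (15)/34 = 15/34.
Numerically: ≈ 0.441176.
(Since a = 34 > μ = 15.000000, the bound 15/34 is < 1 and informative.)

P[X ≥ 34] ≤ 15/34 ≈ 0.441176.


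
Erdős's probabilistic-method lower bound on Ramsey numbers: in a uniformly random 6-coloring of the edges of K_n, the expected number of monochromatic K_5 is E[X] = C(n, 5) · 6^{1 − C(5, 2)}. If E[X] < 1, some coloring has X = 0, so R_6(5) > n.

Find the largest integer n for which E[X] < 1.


We need C(n, 5) · 6^{1 − 10} < 1, i.e. C(n, 5) < 6^{10 − 1} = 10077696.
Check values of n near the boundary:
  n = 65: C(65, 5) = 8259888; 8259888 < 10077696? YES
  n = 66: C(66, 5) = 8936928; 8936928 < 10077696? YES
  n = 67: C(67, 5) = 9657648; 9657648 < 10077696? YES
  n = 68: C(68, 5) = 10424128; 10424128 < 10077696? NO
  n = 69: C(69, 5) = 11238513; 11238513 < 10077696? NO
The largest n with C(n, 5) < 10077696 is n = 67 (where E[X] = 67067/69984 ≈ 0.9583). Hence R_6(5) > 67, i.e. R_6(5) ≥ 68.

Largest n = 67; hence R_6(5) > 67.


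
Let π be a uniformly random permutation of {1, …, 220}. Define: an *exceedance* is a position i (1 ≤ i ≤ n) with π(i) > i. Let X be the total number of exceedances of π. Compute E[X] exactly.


Write X = Σ_{i=1}^{220} X_i, where X_i = 1_{π(i) > i}.
For each fixed i, π(i) is uniform over {1, …, 220} (marginal of a uniform permutation), so P[π(i) > i] = (n − i)/n. Summing: Σ_{i=1}^{220} (n − i)/n = (0 + 1 + … + 219)/220 = 220(220 − 1)/(2·220) = (220 − 1)/2.
Hence E[X] = Σ_{i=1}^{220} (220 − i)/220 = 219/2 ≈ 109.500.

E[X] = 219/2 = 109.500.


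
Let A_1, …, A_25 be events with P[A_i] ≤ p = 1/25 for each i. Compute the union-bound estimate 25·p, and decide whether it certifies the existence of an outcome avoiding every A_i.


Union bound: P[∪_{i=1}^{25} A_i] ≤ Σ_i P[A_i] ≤ 25·p = 25·(1/25) = 1.
Numerically: 1 ≈ 1.0000000.
Is 1 < 1? NO.
Since the bound 1 is ≥ 1, the union bound is uninformative here; it does NOT by itself certify existence.

25·p = 1 ≈ 1.0000000; existence NOT certified by the union bound.


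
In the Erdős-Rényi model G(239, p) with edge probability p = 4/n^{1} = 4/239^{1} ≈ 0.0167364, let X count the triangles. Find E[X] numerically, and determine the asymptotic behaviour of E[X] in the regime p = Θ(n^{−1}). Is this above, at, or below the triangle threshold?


Number of potential triangles: C(239, 3) = 2246839.
Each occurs with probability p³ ≈ (0.0167364)³ ≈ 4.68798562e-06.
By linearity: E[X] = C(239, 3)·p³ ≈ 2246839 · 4.68798562e-06 ≈ 10.533149.
Here α = 1, so p = 4/n is exactly at the triangle threshold p ~ 1/n. Asymptotically E[X] → c³/6 = 4³/6 = 32/3 ≈ 10.666667, a bounded constant. In this regime the triangle count is asymptotically Poisson(c³/6).

E[X] ≈ 10.533149; in regime p = Θ(1/n^{1}) E[X] stays bounded (at the triangle threshold p ~ 1/n).


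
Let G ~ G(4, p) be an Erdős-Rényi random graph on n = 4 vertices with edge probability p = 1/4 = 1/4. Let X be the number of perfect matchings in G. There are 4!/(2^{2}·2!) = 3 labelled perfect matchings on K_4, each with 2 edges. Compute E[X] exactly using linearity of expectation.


K_4 has 4!/(2^{2}·2!) = 3 labelled perfect matchings.
For each such perfect matching H, let X_H = 1 if all 2 edges of H are present in G. Then P[X_H = 1] = p^{2} = (1/4)^{2} = 1/16.
Summing the indicators: E[X] = Σ_H E[X_H] = 3 · p^{2} = 3 · 1/16 = 3/16.
Numerically: E[X] ≈ 0.188.

E[X] = 3 · (1/4)^{2} = 3/16 ≈ 0.188.


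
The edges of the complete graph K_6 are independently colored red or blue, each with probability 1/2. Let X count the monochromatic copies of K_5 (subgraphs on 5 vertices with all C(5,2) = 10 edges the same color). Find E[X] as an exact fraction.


Let X = Σ_S X_S over the C(6, 5) = 6 subsets S of size 5, where X_S = 1 if the K_5 on S is monochromatic.
For a fixed S, the K_5 on S has C(5, 2) = 10 edges. P[all 10 edges red] = (1/2)^10, and likewise for blue, so P[monochromatic] = 2·(1/2)^10 = 2^{1 − 10} = 1/512.
Summing: E[X] = C(6, 5) · 2^{1 − 10} = 6 · 1/512 = 3/256.
Numerically: E[X] ≈ 0.0117.

E[X] = C(6,5)·2^(1−C(5,2)) = 3/256 ≈ 0.0117.


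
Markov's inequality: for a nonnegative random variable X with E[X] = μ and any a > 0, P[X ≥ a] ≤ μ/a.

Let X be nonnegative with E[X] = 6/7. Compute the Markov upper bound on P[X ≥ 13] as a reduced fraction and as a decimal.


μ = E[X] = 6/7, a = 13.
Markov: P[X ≥ 13] ≤ μ/a = (6/7)/13 = 6/91.
Numerically: ≈ 0.066.
(Since a = 13 > μ = 0.857, the bound 6/91 is < 1 and informative.)

P[X ≥ 13] ≤ 6/91 ≈ 0.066.


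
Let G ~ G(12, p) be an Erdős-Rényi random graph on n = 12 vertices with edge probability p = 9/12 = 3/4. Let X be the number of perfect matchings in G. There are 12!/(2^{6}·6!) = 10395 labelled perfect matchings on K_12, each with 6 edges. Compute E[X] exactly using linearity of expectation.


K_12 has 12!/(2^{6}·6!) = 10395 labelled perfect matchings.
For each such perfect matching H, let X_H = 1 if all 6 edges of H are present in G. Then P[X_H = 1] = p^{6} = (3/4)^{6} = 729/4096.
Summing the indicators: E[X] = Σ_H E[X_H] = 10395 · p^{6} = 10395 · 729/4096 = 7577955/4096.
Numerically: E[X] ≈ 1850.

E[X] = 10395 · (3/4)^{6} = 7577955/4096 ≈ 1850.


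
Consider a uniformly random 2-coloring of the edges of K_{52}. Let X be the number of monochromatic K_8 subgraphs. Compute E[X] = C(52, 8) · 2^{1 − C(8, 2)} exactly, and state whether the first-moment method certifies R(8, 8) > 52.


E[X] = C(52, 8) · 2^{1 − 28} = 752538150 · 2^{−27} = 752538150/134217728.
As a reduced fraction: E[X] = 376269075/67108864 ≈ 5.607.
Is E[X] < 1? NO.
Since E[X] ≥ 1, the first-moment bound is inconclusive at n = 52; it does NOT by itself certify R(8, 8) > 52.

E[X] = 376269075/67108864 ≈ 5.607; E[X] ≥ 1; first-moment method inconclusive here.


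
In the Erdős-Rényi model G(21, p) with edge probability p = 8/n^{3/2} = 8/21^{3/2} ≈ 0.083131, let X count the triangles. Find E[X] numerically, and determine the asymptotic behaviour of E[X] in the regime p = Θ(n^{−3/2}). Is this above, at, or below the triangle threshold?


Number of potential triangles: C(21, 3) = 1330.
Each occurs with probability p³ ≈ (0.083131)³ ≈ 5.7449087e-04.
By linearity: E[X] = C(21, 3)·p³ ≈ 1330 · 5.7449087e-04 ≈ 0.76407.
Since α = 3/2 > 1, p = c/n^{3/2} = o(1/n) is below the triangle threshold p ~ 1/n. Asymptotically E[X] ~ (c³/6)·n^{3(1−α)} = (8³/6)·n^{-1.5} → 0, so by Markov's inequality G has no triangles w.h.p.

E[X] ≈ 0.76407; in regime p = Θ(1/n^{3/2}) E[X] tends to 0 (below the triangle threshold p ~ 1/n).


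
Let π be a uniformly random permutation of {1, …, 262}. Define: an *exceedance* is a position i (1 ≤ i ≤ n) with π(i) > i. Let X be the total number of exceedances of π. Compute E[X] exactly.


Write X = Σ_{i=1}^{262} X_i, where X_i = 1_{π(i) > i}.
For each fixed i, π(i) is uniform over {1, …, 262} (marginal of a uniform permutation), so P[π(i) > i] = (n − i)/n. Summing: Σ_{i=1}^{262} (n − i)/n = (0 + 1 + … + 261)/262 = 262(262 − 1)/(2·262) = (262 − 1)/2.
Hence E[X] = Σ_{i=1}^{262} (262 − i)/262 = 261/2 ≈ 130.5000.

E[X] = 261/2 = 130.5000.


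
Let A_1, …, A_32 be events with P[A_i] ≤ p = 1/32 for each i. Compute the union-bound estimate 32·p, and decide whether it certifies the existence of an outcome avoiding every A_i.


Union bound: P[∪_{i=1}^{32} A_i] ≤ Σ_i P[A_i] ≤ 32·p = 32·(1/32) = 1.
Numerically: 1 ≈ 1.00000.
Is 1 < 1? NO.
Since the bound 1 is ≥ 1, the union bound is uninformative here; it does NOT by itself certify existence.

32·p = 1 ≈ 1.00000; existence NOT certified by the union bound.


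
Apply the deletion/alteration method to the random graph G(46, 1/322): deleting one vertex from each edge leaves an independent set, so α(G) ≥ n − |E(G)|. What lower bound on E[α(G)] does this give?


E[|E(G)|] = C(46, 2)·p = 1035 · (1/322) = 45/14.
E[α(G)] ≥ n − E[|E(G)|] = 46 − 45/14 = 599/14.
Numerically: ≈ 42.78571.
(This is only a lower bound; the true E[α(G)] may be larger.)

E[α(G)] ≥ 599/14 ≈ 42.78571.


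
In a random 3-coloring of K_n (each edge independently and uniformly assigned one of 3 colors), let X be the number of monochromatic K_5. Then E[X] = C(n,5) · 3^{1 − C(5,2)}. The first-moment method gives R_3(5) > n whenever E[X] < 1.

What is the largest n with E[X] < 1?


We need C(n, 5) · 3^{1 − 10} < 1, i.e. C(n, 5) < 3^{10 − 1} = 19683.
Check values of n near the boundary:
  n = 19: C(19, 5) = 11628; 11628 < 19683? YES
  n = 20: C(20, 5) = 15504; 15504 < 19683? YES
  n = 21: C(21, 5) = 20349; 20349 < 19683? NO
The largest n with C(n, 5) < 19683 is n = 20 (where E[X] = 5168/6561 ≈ 0.7877). Hence R_3(5) > 20, i.e. R_3(5) ≥ 21.

Largest n = 20; hence R_3(5) > 20.


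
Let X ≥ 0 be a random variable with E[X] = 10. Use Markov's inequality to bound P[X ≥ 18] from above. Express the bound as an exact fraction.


μ = E[X] = 10, a = 18.
Markov: P[X ≥ 18] ≤ μ/a = (10)/18 = 5/9.
Numerically: ≈ 0.555556.
(Since a = 18 > μ = 10.000000, the bound 5/9 is < 1 and informative.)

P[X ≥ 18] ≤ 5/9 ≈ 0.555556.


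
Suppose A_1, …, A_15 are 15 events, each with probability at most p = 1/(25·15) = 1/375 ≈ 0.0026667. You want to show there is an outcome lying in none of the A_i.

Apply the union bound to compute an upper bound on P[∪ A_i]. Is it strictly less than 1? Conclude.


Union bound: P[∪_{i=1}^{15} A_i] ≤ Σ_i P[A_i] ≤ 15·p = 15·(1/375) = 1/25.
Numerically: 1/25 ≈ 0.0400000.
Is 1/25 < 1? YES.
Since P[∪ A_i] ≤ 1/25 < 1, the complement has P[∩ A_i^c] ≥ 1 − 1/25 = 24/25 > 0, so some outcome avoids every A_i.

15·p = 1/25 ≈ 0.0400000; existence CERTIFIED by the union bound.


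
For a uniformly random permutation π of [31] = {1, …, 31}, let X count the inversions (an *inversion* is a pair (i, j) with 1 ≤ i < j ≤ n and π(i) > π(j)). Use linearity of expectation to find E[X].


Write X = Σ X_I over the C(31, 2) = 465 pairs i < j, with X_I the indicator of one inversion.
There are 465 indicators.
For each fixed pair i < j, the values π(i) and π(j) are two distinct elements of {1, …, 31} in uniformly random order; by symmetry P[π(i) > π(j)] = 1/2.
By linearity: E[X] = 465 · (1/2) = C(31, 2) · (1/2) = 465/2 = 465/2 ≈ 232.5000.

E[X] = 465/2 = 232.5000.


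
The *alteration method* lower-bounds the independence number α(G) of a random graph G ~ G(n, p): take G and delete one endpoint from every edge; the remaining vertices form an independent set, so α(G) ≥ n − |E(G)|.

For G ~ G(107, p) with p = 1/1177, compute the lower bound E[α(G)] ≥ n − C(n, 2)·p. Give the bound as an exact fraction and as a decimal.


E[|E(G)|] = C(107, 2)·p = 5671 · (1/1177) = 53/11.
E[α(G)] ≥ n − E[|E(G)|] = 107 − 53/11 = 1124/11.
Numerically: ≈ 102.18182.
(This is only a lower bound; the true E[α(G)] may be larger.)

E[α(G)] ≥ 1124/11 ≈ 102.18182.


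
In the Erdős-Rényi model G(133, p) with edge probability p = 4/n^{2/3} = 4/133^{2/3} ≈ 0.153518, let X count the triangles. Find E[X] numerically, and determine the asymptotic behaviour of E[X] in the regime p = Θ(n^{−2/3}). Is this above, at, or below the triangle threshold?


Number of potential triangles: C(133, 3) = 383306.
Each occurs with probability p³ ≈ (0.153518)³ ≈ 3.61806773e-03.
By linearity: E[X] = C(133, 3)·p³ ≈ 383306 · 3.61806773e-03 ≈ 1386.827068.
Since α = 2/3 < 1, p = c/n^{2/3} ≫ 1/n is above the triangle threshold p ~ 1/n. Asymptotically E[X] ~ (c³/6)·n^{3(1−α)} = (4³/6)·n^{1} → ∞; triangles are abundant w.h.p.

E[X] ≈ 1386.827068; in regime p = Θ(1/n^{2/3}) E[X] diverges (above the triangle threshold p ~ 1/n).


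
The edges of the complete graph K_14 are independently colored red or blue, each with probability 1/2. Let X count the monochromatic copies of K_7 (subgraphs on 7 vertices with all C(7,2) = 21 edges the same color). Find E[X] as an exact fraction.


Let X = Σ_S X_S over the C(14, 7) = 3432 subsets S of size 7, where X_S = 1 if the K_7 on S is monochromatic.
For a fixed S, the K_7 on S has C(7, 2) = 21 edges. P[all 21 edges red] = (1/2)^21, and likewise for blue, so P[monochromatic] = 2·(1/2)^21 = 2^{1 − 21} = 1/1048576.
Summing: E[X] = C(14, 7) · 2^{1 − 21} = 3432 · 1/1048576 = 429/131072.
Numerically: E[X] ≈ 0.003.

E[X] = C(14,7)·2^(1−C(7,2)) = 429/131072 ≈ 0.003.


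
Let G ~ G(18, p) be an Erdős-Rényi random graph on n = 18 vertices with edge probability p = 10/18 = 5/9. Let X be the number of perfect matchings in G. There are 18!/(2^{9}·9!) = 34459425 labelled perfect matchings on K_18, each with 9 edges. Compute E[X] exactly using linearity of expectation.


K_18 has 18!/(2^{9}·9!) = 34459425 labelled perfect matchings.
For each such perfect matching H, let X_H = 1 if all 9 edges of H are present in G. Then P[X_H = 1] = p^{9} = (5/9)^{9} = 1953125/387420489.
By linearity: E[X] = Σ_H E[X_H] = 34459425 · p^{9} = 34459425 · 1953125/387420489 = 830908203125/4782969.
Numerically: E[X] ≈ 1.74e+05.

E[X] = 34459425 · (5/9)^{9} = 830908203125/4782969 ≈ 1.74e+05.


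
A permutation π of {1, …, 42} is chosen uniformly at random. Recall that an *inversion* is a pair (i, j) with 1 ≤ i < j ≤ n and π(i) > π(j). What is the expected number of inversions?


Write X = Σ X_I over the C(42, 2) = 861 pairs i < j, with X_I the indicator of one inversion.
There are 861 indicators.
For each fixed pair i < j, the values π(i) and π(j) are two distinct elements of {1, …, 42} in uniformly random order; by symmetry P[π(i) > π(j)] = 1/2.
By linearity: E[X] = 861 · (1/2) = C(42, 2) · (1/2) = 861/2 = 861/2 ≈ 430.50000.

E[X] = 861/2 = 430.50000.


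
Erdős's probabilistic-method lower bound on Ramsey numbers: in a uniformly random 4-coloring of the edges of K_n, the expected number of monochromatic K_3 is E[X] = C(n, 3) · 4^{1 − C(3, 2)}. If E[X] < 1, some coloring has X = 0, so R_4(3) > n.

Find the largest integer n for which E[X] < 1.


We need C(n, 3) · 4^{1 − 3} < 1, i.e. C(n, 3) < 4^{3 − 1} = 16.
Check values of n near the boundary:
  n = 3: C(3, 3) = 1; 1 < 16? YES
  n = 4: C(4, 3) = 4; 4 < 16? YES
  n = 5: C(5, 3) = 10; 10 < 16? YES
  n = 6: C(6, 3) = 20; 20 < 16? NO
The largest n with C(n, 3) < 16 is n = 5 (where E[X] = 5/8 ≈ 0.625000). Hence R_4(3) > 5, i.e. R_4(3) ≥ 6.

Largest n = 5; hence R_4(3) > 5.


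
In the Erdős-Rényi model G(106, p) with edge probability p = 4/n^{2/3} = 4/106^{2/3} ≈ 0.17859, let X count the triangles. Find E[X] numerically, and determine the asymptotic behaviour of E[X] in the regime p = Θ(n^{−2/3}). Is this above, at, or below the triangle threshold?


Number of potential triangles: C(106, 3) = 192920.
Each occurs with probability p³ ≈ (0.17859)³ ≈ 5.69597722e-03.
By linearity: E[X] = C(106, 3)·p³ ≈ 192920 · 5.69597722e-03 ≈ 1098.867925.
Since α = 2/3 < 1, p = c/n^{2/3} ≫ 1/n is above the triangle threshold p ~ 1/n. Asymptotically E[X] ~ (c³/6)·n^{3(1−α)} = (4³/6)·n^{1} → ∞; triangles are abundant w.h.p.

E[X] ≈ 1098.867925; in regime p = Θ(1/n^{2/3}) E[X] diverges (above the triangle threshold p ~ 1/n).


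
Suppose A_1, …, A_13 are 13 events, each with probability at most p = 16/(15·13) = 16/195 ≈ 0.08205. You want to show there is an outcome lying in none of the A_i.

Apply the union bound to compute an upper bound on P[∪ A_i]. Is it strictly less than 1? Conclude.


Union bound: P[∪_{i=1}^{13} A_i] ≤ Σ_i P[A_i] ≤ 13·p = 13·(16/195) = 16/15.
Numerically: 16/15 ≈ 1.06667.
Is 16/15 < 1? NO.
Since the bound 16/15 is ≥ 1, the union bound is uninformative here; it does NOT by itself certify existence.

13·p = 16/15 ≈ 1.06667; existence NOT certified by the union bound.


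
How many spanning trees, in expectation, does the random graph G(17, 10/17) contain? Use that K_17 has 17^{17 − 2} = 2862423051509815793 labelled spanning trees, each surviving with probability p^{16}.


K_17 has 17^{17 − 2} = 2862423051509815793 labelled spanning trees.
For each such spanning tree H, let X_H = 1 if all 16 edges of H are present in G. Then P[X_H = 1] = p^{16} = (10/17)^{16} = 10000000000000000/48661191875666868481.
By linearity of expectation: E[X] = Σ_H E[X_H] = 2862423051509815793 · p^{16} = 2862423051509815793 · 10000000000000000/48661191875666868481 = 10000000000000000/17.
Numerically: E[X] ≈ 5.88235e+14.

E[X] = 2862423051509815793 · (10/17)^{16} = 10000000000000000/17 ≈ 5.88235e+14.


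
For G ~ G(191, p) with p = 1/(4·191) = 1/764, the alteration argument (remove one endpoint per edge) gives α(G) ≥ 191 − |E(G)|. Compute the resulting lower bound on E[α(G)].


E[|E(G)|] = C(191, 2)·p = 18145 · (1/764) = 95/4.
E[α(G)] ≥ n − E[|E(G)|] = 191 − 95/4 = 669/4.
Numerically: ≈ 167.2500.
(This is only a lower bound; the true E[α(G)] may be larger.)

E[α(G)] ≥ 669/4 ≈ 167.2500.


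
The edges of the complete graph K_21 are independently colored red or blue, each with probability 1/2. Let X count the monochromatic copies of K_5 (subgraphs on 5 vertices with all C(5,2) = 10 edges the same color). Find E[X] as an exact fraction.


Let X = Σ_S X_S over the C(21, 5) = 20349 subsets S of size 5, where X_S = 1 if the K_5 on S is monochromatic.
For a fixed S, the K_5 on S has C(5, 2) = 10 edges. P[all 10 edges red] = (1/2)^10, and likewise for blue, so P[monochromatic] = 2·(1/2)^10 = 2^{1 − 10} = 1/512.
By linearity: E[X] = C(21, 5) · 2^{1 − 10} = 20349 · 1/512 = 20349/512.
Numerically: E[X] ≈ 39.7441.

E[X] = C(21,5)·2^(1−C(5,2)) = 20349/512 ≈ 39.7441.


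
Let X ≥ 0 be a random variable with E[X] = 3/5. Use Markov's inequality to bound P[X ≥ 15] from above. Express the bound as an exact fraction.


μ = E[X] = 3/5, a = 15.
Markov: P[X ≥ 15] ≤ μ/a = (3/5)/15 = 1/25.
Numerically: ≈ 0.0400.
(Since a = 15 > μ = 0.6000, the bound 1/25 is < 1 and informative.)

P[X ≥ 15] ≤ 1/25 ≈ 0.0400.


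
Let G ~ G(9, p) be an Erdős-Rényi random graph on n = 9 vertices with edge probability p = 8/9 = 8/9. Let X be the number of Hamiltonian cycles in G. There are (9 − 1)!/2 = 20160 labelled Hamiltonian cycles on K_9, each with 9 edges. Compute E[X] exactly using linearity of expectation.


K_9 has (9 − 1)!/2 = 20160 labelled Hamiltonian cycles.
For each such Hamiltonian cycle H, let X_H = 1 if all 9 edges of H are present in G. Then P[X_H = 1] = p^{9} = (8/9)^{9} = 134217728/387420489.
By linearity: E[X] = Σ_H E[X_H] = 20160 · p^{9} = 20160 · 134217728/387420489 = 300647710720/43046721.
Numerically: E[X] ≈ 6984.

E[X] = 20160 · (8/9)^{9} = 300647710720/43046721 ≈ 6984.


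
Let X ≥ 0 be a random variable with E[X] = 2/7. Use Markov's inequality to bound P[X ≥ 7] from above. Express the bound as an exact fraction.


μ = E[X] = 2/7, a = 7.
Markov: P[X ≥ 7] ≤ μ/a = (2/7)/7 = 2/49.
Numerically: ≈ 0.041.
(Since a = 7 > μ = 0.286, the bound 2/49 is < 1 and informative.)

P[X ≥ 7] ≤ 2/49 ≈ 0.041.


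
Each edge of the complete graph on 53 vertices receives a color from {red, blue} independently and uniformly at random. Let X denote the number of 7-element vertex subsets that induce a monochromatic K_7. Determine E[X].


Let X = Σ_S X_S over the C(53, 7) = 154143080 subsets S of size 7, where X_S = 1 if the K_7 on S is monochromatic.
For a fixed S, the K_7 on S has C(7, 2) = 21 edges. P[all 21 edges red] = (1/2)^21, and likewise for blue, so P[monochromatic] = 2·(1/2)^21 = 2^{1 − 21} = 1/1048576.
By linearity: E[X] = C(53, 7) · 2^{1 − 21} = 154143080 · 1/1048576 = 19267885/131072.
Numerically: E[X] ≈ 147.002296.

E[X] = C(53,7)·2^(1−C(7,2)) = 19267885/131072 ≈ 147.002296.


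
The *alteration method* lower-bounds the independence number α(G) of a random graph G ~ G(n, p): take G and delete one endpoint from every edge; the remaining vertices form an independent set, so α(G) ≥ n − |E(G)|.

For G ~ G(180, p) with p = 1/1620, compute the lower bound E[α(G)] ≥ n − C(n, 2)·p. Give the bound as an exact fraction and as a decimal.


E[|E(G)|] = C(180, 2)·p = 16110 · (1/1620) = 179/18.
E[α(G)] ≥ n − E[|E(G)|] = 180 − 179/18 = 3061/18.
Numerically: ≈ 170.05556.
(This is only a lower bound; the true E[α(G)] may be larger.)

E[α(G)] ≥ 3061/18 ≈ 170.05556.


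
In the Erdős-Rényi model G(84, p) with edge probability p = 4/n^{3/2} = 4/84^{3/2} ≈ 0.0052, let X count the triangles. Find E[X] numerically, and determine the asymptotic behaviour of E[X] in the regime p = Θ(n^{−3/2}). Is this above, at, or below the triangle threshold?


Number of potential triangles: C(84, 3) = 95284.
Each occurs with probability p³ ≈ (0.0052)³ ≈ 1.40257e-07.
By linearity: E[X] = C(84, 3)·p³ ≈ 95284 · 1.40257e-07 ≈ 0.013.
Since α = 3/2 > 1, p = c/n^{3/2} = o(1/n) is below the triangle threshold p ~ 1/n. Asymptotically E[X] ~ (c³/6)·n^{3(1−α)} = (4³/6)·n^{-1.5} → 0, so by Markov's inequality G has no triangles w.h.p.

E[X] ≈ 0.013; in regime p = Θ(1/n^{3/2}) E[X] tends to 0 (below the triangle threshold p ~ 1/n).


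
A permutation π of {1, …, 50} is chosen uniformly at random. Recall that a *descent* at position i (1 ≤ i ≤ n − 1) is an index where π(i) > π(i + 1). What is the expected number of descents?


Write X = Σ X_I over i = 1, …, 49, with X_I the indicator of one descent.
There are 49 indicators.
For each fixed i, the pair (π(i), π(i+1)) is a uniformly random ordered pair of distinct values from {1, …, 50}; by symmetry P[π(i) > π(i+1)] = 1/2.
By linearity: E[X] = 49 · (1/2) = (50 − 1) · (1/2) = 49/2 ≈ 24.5000.

E[X] = 49/2 = 24.5000.


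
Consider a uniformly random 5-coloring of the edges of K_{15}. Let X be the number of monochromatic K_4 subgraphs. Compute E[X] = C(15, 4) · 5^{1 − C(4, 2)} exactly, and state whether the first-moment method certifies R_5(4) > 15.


E[X] = C(15, 4) · 5^{1 − 6} = 1365 · 5^{−5} = 1365/3125.
As a reduced fraction: E[X] = 273/625 ≈ 0.437.
Is E[X] < 1? YES.
Since E[X] < 1, there exists a 5-coloring of K_{15} with no monochromatic K_4; hence R_5(4) > 15.

E[X] = 273/625 ≈ 0.437; E[X] < 1, so R_5(4) > 15.


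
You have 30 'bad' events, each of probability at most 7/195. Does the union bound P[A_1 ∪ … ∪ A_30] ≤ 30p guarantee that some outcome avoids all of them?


Union bound: P[∪_{i=1}^{30} A_i] ≤ Σ_i P[A_i] ≤ 30·p = 30·(7/195) = 14/13.
Numerically: 14/13 ≈ 1.0769.
Is 14/13 < 1? NO.
Since the bound 14/13 is ≥ 1, the union bound is uninformative here; it does NOT by itself certify existence.

30·p = 14/13 ≈ 1.0769; existence NOT certified by the union bound.


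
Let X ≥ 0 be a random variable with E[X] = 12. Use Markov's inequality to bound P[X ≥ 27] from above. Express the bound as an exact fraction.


μ = E[X] = 12, a = 27.
Markov: P[X ≥ 27] ≤ μ/a = (12)/27 = 4/9.
Numerically: ≈ 0.44444.
(Since a = 27 > μ = 12.00000, the bound 4/9 is < 1 and informative.)

P[X ≥ 27] ≤ 4/9 ≈ 0.44444.


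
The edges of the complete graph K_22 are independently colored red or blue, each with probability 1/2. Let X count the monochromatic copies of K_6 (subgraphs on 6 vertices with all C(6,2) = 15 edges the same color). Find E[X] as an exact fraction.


Let X = Σ_S X_S over the C(22, 6) = 74613 subsets S of size 6, where X_S = 1 if the K_6 on S is monochromatic.
For a fixed S, the K_6 on S has C(6, 2) = 15 edges. P[all 15 edges red] = (1/2)^15, and likewise for blue, so P[monochromatic] = 2·(1/2)^15 = 2^{1 − 15} = 1/16384.
By linearity: E[X] = C(22, 6) · 2^{1 − 15} = 74613 · 1/16384 = 74613/16384.
Numerically: E[X] ≈ 4.55402.

E[X] = C(22,6)·2^(1−C(6,2)) = 74613/16384 ≈ 4.55402.


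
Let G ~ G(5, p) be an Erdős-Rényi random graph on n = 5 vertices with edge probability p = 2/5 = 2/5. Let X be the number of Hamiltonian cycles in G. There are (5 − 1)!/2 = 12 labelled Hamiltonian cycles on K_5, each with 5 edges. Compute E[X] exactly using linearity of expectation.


K_5 has (5 − 1)!/2 = 12 labelled Hamiltonian cycles.
For each such Hamiltonian cycle H, let X_H = 1 if all 5 edges of H are present in G. Then P[X_H = 1] = p^{5} = (2/5)^{5} = 32/3125.
By linearity of expectation: E[X] = Σ_H E[X_H] = 12 · p^{5} = 12 · 32/3125 = 384/3125.
Numerically: E[X] ≈ 0.1229.

E[X] = 12 · (2/5)^{5} = 384/3125 ≈ 0.1229.


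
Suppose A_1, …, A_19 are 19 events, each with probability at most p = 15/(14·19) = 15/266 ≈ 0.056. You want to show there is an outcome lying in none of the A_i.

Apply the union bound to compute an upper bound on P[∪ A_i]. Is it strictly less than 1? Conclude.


Union bound: P[∪_{i=1}^{19} A_i] ≤ Σ_i P[A_i] ≤ 19·p = 19·(15/266) = 15/14.
Numerically: 15/14 ≈ 1.071.
Is 15/14 < 1? NO.
Since the bound 15/14 is ≥ 1, the union bound is uninformative here; it does NOT by itself certify existence.

19·p = 15/14 ≈ 1.071; existence NOT certified by the union bound.


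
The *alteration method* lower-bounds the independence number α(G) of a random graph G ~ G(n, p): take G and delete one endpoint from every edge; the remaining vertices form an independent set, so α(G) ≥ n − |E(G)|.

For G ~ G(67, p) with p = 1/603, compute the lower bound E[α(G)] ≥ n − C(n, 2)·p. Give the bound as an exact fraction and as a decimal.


E[|E(G)|] = C(67, 2)·p = 2211 · (1/603) = 11/3.
E[α(G)] ≥ n − E[|E(G)|] = 67 − 11/3 = 190/3.
Numerically: ≈ 63.333.
(This is only a lower bound; the true E[α(G)] may be larger.)

E[α(G)] ≥ 190/3 ≈ 63.333.


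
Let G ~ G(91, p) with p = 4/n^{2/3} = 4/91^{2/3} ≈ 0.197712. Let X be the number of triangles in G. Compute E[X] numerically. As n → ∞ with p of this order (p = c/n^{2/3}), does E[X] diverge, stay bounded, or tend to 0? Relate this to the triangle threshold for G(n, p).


Number of potential triangles: C(91, 3) = 121485.
Each occurs with probability p³ ≈ (0.197712)³ ≈ 7.72853520e-03.
By linearity: E[X] = C(91, 3)·p³ ≈ 121485 · 7.72853520e-03 ≈ 938.901099.
Since α = 2/3 < 1, p = c/n^{2/3} ≫ 1/n is above the triangle threshold p ~ 1/n. Asymptotically E[X] ~ (c³/6)·n^{3(1−α)} = (4³/6)·n^{1} → ∞; triangles are abundant w.h.p.

E[X] ≈ 938.901099; in regime p = Θ(1/n^{2/3}) E[X] diverges (above the triangle threshold p ~ 1/n).


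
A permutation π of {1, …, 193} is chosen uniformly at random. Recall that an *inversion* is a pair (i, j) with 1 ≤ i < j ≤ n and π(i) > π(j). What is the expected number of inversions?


Write X = Σ X_I over the C(193, 2) = 18528 pairs i < j, with X_I the indicator of one inversion.
There are 18528 indicators.
For each fixed pair i < j, the values π(i) and π(j) are two distinct elements of {1, …, 193} in uniformly random order; by symmetry P[π(i) > π(j)] = 1/2.
By linearity: E[X] = 18528 · (1/2) = C(193, 2) · (1/2) = 18528/2 = 9264 ≈ 9264.000.

E[X] = 9264 = 9264.000.


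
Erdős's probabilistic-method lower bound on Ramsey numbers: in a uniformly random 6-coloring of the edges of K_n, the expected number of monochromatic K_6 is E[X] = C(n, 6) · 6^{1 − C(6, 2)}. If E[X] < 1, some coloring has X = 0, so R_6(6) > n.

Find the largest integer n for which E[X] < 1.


We need C(n, 6) · 6^{1 − 15} < 1, i.e. C(n, 6) < 6^{15 − 1} = 78364164096.
Check values of n near the boundary:
  n = 197: C(197, 6) = 75176946208; 75176946208 < 78364164096? YES
  n = 198: C(198, 6) = 77526225777; 77526225777 < 78364164096? YES
  n = 199: C(199, 6) = 79936367511; 79936367511 < 78364164096? NO
  n = 200: C(200, 6) = 82408626300; 82408626300 < 78364164096? NO
The largest n with C(n, 6) < 78364164096 is n = 198 (where E[X] = 25842075259/26121388032 ≈ 0.9893). Hence R_6(6) > 198, i.e. R_6(6) ≥ 199.

Largest n = 198; hence R_6(6) > 198.


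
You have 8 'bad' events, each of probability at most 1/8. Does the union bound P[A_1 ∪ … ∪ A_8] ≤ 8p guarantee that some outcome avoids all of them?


Union bound: P[∪_{i=1}^{8} A_i] ≤ Σ_i P[A_i] ≤ 8·p = 8·(1/8) = 1.
Numerically: 1 ≈ 1.0000.
Is 1 < 1? NO.
Since the bound 1 is ≥ 1, the union bound is uninformative here; it does NOT by itself certify existence.

8·p = 1 ≈ 1.0000; existence NOT certified by the union bound.


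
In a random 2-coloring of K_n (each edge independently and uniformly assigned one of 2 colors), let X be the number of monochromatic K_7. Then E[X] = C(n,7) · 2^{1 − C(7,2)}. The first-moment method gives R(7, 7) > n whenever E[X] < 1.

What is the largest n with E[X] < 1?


We need C(n, 7) · 2^{1 − 21} < 1, i.e. C(n, 7) < 2^{21 − 1} = 1048576.
Check values of n near the boundary:
  n = 21: C(21, 7) = 116280; 116280 < 1048576? YES
  n = 22: C(22, 7) = 170544; 170544 < 1048576? YES
  n = 23: C(23, 7) = 245157; 245157 < 1048576? YES
  n = 24: C(24, 7) = 346104; 346104 < 1048576? YES
  n = 25: C(25, 7) = 480700; 480700 < 1048576? YES
  n = 26: C(26, 7) = 657800; 657800 < 1048576? YES
  n = 27: C(27, 7) = 888030; 888030 < 1048576? YES
  n = 28: C(28, 7) = 1184040; 1184040 < 1048576? NO
  n = 29: C(29, 7) = 1560780; 1560780 < 1048576? NO
  n = 30: C(30, 7) = 2035800; 2035800 < 1048576? NO
The largest n with C(n, 7) < 1048576 is n = 27 (where E[X] = 444015/524288 ≈ 0.847). Hence R(7, 7) > 27, i.e. R(7, 7) ≥ 28.

Largest n = 27; hence R(7, 7) > 27.
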